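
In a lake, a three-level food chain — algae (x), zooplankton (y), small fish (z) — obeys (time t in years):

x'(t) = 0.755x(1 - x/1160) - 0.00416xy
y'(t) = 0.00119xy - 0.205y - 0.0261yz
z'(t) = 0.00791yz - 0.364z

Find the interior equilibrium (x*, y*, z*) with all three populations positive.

x* ≈ 866, y* ≈ 46, z* ≈ 31.6

From dz/dt = 0: 0.00791y* = 0.364, so y* = 46.
From dx/dt = 0: 0.755(1 - x*/1160) = 0.00416·46, giving x* = 1160·(1 - 0.254) = 866.
From dy/dt = 0: 0.00119·866 - 0.205 = 0.0261z*, so z* = 0.825/0.0261 = 31.6.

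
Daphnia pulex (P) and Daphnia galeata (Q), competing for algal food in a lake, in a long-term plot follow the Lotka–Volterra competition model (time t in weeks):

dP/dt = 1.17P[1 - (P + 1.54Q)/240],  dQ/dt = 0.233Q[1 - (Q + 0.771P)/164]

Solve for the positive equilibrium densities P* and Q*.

Setting both brackets to zero gives the nullclines P + 1.54Q = 240 and 0.771P + Q = 164.
Substituting Q = 164 - 0.771P into the first: P(1 - 1.54·0.771) = 240 - 1.54·164.
So P* = -12.6/-0.187 = 67, and then Q* = 164 - 0.771·67 = 112.

P* ≈ 67, Q* ≈ 112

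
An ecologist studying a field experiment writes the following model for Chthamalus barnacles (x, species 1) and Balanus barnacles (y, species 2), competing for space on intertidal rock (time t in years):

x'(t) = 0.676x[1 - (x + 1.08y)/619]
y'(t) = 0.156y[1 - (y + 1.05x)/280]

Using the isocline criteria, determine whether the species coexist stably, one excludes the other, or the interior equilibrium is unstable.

Compare the nullcline intercepts: K1/α12 = 619/1.08 = 573 > K2 = 280; K2/α21 = 280/1.05 = 267 < K1 = 619.
Since the inequalities point opposite ways, species 1 can invade but species 2 cannot.

species 1 excludes species 2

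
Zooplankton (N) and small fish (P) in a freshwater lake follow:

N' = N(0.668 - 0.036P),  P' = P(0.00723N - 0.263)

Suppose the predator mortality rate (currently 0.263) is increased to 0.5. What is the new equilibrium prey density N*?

N* ≈ 69.2

At the interior fixed point, setting dP/dt = 0 with P > 0 fixes N* = (predator death rate)/(NP coefficient) — independent of the other coefficients.
With the change, N* = 0.5/0.00723 = 69.2; it rises from 36.4.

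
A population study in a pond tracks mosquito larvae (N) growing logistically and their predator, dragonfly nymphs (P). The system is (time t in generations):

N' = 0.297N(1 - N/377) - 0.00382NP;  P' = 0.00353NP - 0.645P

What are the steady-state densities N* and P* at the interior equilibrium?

N* ≈ 183, P* ≈ 40.1

From dP/dt = 0 with P > 0: 0.00353N* = 0.645, so N* = 183.
Substitute into dN/dt = 0: 0.297(1 - 183/377) = 0.00382P*.
The bracket is 0.515, giving P* = 0.153/0.00382 = 40.1.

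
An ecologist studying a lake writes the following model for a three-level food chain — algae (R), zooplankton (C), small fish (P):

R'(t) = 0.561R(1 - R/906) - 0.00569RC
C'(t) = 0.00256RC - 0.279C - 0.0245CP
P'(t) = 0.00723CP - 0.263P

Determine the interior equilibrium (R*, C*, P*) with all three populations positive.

R* ≈ 572, C* ≈ 36.4, P* ≈ 48.4

From dP/dt = 0: 0.00723C* = 0.263, so C* = 36.4.
From dR/dt = 0: 0.561(1 - R*/906) = 0.00569·36.4, giving R* = 906·(1 - 0.369) = 572.
From dC/dt = 0: 0.00256·572 - 0.279 = 0.0245P*, so P* = 1.18/0.0245 = 48.4.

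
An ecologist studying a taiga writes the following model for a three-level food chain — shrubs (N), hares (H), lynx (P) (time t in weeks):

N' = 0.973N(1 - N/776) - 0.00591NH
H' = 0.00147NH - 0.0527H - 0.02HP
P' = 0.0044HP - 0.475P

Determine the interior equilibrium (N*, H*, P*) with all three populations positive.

N* ≈ 267, H* ≈ 108, P* ≈ 17

From dP/dt = 0: 0.0044H* = 0.475, so H* = 108.
From dN/dt = 0: 0.973(1 - N*/776) = 0.00591·108, giving N* = 776·(1 - 0.656) = 267.
From dH/dt = 0: 0.00147·267 - 0.0527 = 0.02P*, so P* = 0.34/0.02 = 17.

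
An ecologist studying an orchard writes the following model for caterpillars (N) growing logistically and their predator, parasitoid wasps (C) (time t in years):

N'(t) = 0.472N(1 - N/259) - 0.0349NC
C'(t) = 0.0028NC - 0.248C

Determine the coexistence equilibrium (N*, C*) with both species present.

N* ≈ 88.6, C* ≈ 8.9

From dC/dt = 0 with C > 0: 0.0028N* = 0.248, so N* = 88.6.
Substitute into dN/dt = 0: 0.472(1 - 88.6/259) = 0.0349C*.
The bracket is 0.658, giving C* = 0.311/0.0349 = 8.9.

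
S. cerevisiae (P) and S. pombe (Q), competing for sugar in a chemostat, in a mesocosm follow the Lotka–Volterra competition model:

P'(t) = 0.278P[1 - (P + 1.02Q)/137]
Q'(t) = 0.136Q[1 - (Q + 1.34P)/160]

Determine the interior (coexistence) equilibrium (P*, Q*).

P* ≈ 71.4, Q* ≈ 64.3

Setting both brackets to zero gives the nullclines P + 1.02Q = 137 and 1.34P + Q = 160.
Substituting Q = 160 - 1.34P into the first: P(1 - 1.02·1.34) = 137 - 1.02·160.
So P* = -26.2/-0.367 = 71.4, and then Q* = 160 - 1.34·71.4 = 64.3.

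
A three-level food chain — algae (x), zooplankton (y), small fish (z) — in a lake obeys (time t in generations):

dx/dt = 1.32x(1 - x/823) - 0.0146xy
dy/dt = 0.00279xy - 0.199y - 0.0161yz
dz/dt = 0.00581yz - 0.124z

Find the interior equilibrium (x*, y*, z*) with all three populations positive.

From dz/dt = 0: 0.00581y* = 0.124, so y* = 21.3.
From dx/dt = 0: 1.32(1 - x*/823) = 0.0146·21.3, giving x* = 823·(1 - 0.236) = 629.
From dy/dt = 0: 0.00279·629 - 0.199 = 0.0161z*, so z* = 1.56/0.0161 = 96.6.

x* ≈ 629, y* ≈ 21.3, z* ≈ 96.6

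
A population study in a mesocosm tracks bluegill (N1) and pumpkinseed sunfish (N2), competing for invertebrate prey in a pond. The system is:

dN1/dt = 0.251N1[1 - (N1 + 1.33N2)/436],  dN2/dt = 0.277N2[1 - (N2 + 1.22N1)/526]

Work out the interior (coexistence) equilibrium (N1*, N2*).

Setting both brackets to zero gives the nullclines N1 + 1.33N2 = 436 and 1.22N1 + N2 = 526.
Substituting N2 = 526 - 1.22N1 into the first: N1(1 - 1.33·1.22) = 436 - 1.33·526.
So N1* = -264/-0.623 = 423, and then N2* = 526 - 1.22·423 = 9.51.

N1* ≈ 423, N2* ≈ 9.51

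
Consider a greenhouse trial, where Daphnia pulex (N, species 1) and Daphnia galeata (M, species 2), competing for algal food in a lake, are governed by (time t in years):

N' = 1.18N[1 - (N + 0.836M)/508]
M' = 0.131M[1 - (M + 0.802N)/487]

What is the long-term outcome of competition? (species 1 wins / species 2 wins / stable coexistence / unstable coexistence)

stable coexistence

Compare the nullcline intercepts: K1/α12 = 508/0.836 = 608 > K2 = 487; K2/α21 = 487/0.802 = 607 > K1 = 508.
Since both inequalities hold, each species can invade when rare, so the interior equilibrium is stable.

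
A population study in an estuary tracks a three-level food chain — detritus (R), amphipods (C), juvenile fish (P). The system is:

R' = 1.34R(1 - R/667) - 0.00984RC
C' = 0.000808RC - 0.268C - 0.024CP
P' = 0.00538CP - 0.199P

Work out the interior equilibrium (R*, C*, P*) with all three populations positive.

R* ≈ 486, C* ≈ 37, P* ≈ 5.19

From dP/dt = 0: 0.00538C* = 0.199, so C* = 37.
From dR/dt = 0: 1.34(1 - R*/667) = 0.00984·37, giving R* = 667·(1 - 0.272) = 486.
From dC/dt = 0: 0.000808·486 - 0.268 = 0.024P*, so P* = 0.125/0.024 = 5.19.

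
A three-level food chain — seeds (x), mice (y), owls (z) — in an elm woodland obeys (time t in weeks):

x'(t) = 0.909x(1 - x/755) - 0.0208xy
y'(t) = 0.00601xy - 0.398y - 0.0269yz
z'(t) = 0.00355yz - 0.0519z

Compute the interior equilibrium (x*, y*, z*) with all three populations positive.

From dz/dt = 0: 0.00355y* = 0.0519, so y* = 14.6.
From dx/dt = 0: 0.909(1 - x*/755) = 0.0208·14.6, giving x* = 755·(1 - 0.335) = 502.
From dy/dt = 0: 0.00601·502 - 0.398 = 0.0269z*, so z* = 2.62/0.0269 = 97.5.

x* ≈ 502, y* ≈ 14.6, z* ≈ 97.5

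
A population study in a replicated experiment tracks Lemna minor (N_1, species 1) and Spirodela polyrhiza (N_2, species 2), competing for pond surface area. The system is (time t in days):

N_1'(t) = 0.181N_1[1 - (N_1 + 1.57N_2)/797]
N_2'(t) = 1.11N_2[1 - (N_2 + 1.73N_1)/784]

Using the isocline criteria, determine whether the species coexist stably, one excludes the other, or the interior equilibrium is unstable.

Compare the nullcline intercepts: K1/α12 = 797/1.57 = 508 < K2 = 784; K2/α21 = 784/1.73 = 453 < K1 = 797.
Since both are reversed, neither can invade when rare; the interior point is a saddle.

unstable coexistence (outcome depends on initial conditions)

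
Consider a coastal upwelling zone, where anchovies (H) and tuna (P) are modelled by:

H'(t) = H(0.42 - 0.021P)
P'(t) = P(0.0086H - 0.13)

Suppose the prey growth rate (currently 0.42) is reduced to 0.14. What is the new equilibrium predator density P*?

P* ≈ 6.67

At the interior fixed point, setting dH/dt = 0 with H > 0 fixes P* = (prey growth rate)/(HP coefficient) — independent of the other coefficients.
With the change, P* = 0.14/0.021 = 6.67; it falls from 20.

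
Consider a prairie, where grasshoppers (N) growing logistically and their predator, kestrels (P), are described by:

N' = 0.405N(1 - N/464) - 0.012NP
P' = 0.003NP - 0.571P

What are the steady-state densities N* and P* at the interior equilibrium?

From dP/dt = 0 with P > 0: 0.003N* = 0.571, so N* = 190.
Substitute into dN/dt = 0: 0.405(1 - 190/464) = 0.012P*.
The bracket is 0.59, giving P* = 0.239/0.012 = 19.9.

N* ≈ 190, P* ≈ 19.9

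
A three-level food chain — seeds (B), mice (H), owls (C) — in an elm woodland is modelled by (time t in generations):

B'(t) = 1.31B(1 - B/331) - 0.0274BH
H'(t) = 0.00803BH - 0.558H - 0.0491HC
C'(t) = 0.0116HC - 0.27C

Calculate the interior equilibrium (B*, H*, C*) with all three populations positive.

From dC/dt = 0: 0.0116H* = 0.27, so H* = 23.3.
From dB/dt = 0: 1.31(1 - B*/331) = 0.0274·23.3, giving B* = 331·(1 - 0.487) = 170.
From dH/dt = 0: 0.00803·170 - 0.558 = 0.0491C*, so C* = 0.806/0.0491 = 16.4.

B* ≈ 170, H* ≈ 23.3, C* ≈ 16.4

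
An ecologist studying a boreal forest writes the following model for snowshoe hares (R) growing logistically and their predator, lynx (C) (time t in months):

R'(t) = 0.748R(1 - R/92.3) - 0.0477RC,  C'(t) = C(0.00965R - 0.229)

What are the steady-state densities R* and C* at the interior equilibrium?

R* ≈ 23.7, C* ≈ 11.6

From dC/dt = 0 with C > 0: 0.00965R* = 0.229, so R* = 23.7.
Substitute into dR/dt = 0: 0.748(1 - 23.7/92.3) = 0.0477C*.
The bracket is 0.743, giving C* = 0.556/0.0477 = 11.6.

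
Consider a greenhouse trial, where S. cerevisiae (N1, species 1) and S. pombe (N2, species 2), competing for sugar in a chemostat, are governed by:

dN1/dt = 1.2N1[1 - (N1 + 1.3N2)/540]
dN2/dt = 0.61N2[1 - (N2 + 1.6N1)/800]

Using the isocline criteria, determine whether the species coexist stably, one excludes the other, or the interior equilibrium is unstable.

unstable coexistence (outcome depends on initial conditions)

Compare the nullcline intercepts: K1/α12 = 540/1.3 = 415 < K2 = 800; K2/α21 = 800/1.6 = 500 < K1 = 540.
Since both are reversed, neither can invade when rare; the interior point is a saddle.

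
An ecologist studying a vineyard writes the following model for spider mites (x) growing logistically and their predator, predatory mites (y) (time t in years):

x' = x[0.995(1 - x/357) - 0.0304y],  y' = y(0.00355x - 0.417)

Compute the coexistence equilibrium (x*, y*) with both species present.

x* ≈ 117, y* ≈ 22

From dy/dt = 0 with y > 0: 0.00355x* = 0.417, so x* = 117.
Substitute into dx/dt = 0: 0.995(1 - 117/357) = 0.0304y*.
The bracket is 0.671, giving y* = 0.668/0.0304 = 22.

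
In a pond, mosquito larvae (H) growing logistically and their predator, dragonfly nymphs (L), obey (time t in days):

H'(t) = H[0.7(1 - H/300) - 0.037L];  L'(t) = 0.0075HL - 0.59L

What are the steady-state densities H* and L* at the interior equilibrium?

From dL/dt = 0 with L > 0: 0.0075H* = 0.59, so H* = 78.7.
Substitute into dH/dt = 0: 0.7(1 - 78.7/300) = 0.037L*.
The bracket is 0.738, giving L* = 0.516/0.037 = 14.

H* ≈ 78.7, L* ≈ 14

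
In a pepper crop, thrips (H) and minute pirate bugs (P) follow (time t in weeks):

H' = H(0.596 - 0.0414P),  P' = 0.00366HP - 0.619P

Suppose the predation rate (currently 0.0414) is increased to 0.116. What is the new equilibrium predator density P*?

P* ≈ 5.14

At the interior fixed point, setting dH/dt = 0 with H > 0 fixes P* = (prey growth rate)/(HP coefficient) — independent of the other coefficients.
With the change, P* = 0.596/0.116 = 5.14; it falls from 14.4.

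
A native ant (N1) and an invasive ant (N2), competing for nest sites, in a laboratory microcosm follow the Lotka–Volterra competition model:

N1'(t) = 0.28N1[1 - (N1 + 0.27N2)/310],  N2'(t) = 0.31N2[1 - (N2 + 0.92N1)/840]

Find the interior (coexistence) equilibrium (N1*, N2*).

Setting both brackets to zero gives the nullclines N1 + 0.27N2 = 310 and 0.92N1 + N2 = 840.
Substituting N2 = 840 - 0.92N1 into the first: N1(1 - 0.27·0.92) = 310 - 0.27·840.
So N1* = 83.2/0.752 = 111, and then N2* = 840 - 0.92·111 = 738.

N1* ≈ 111, N2* ≈ 738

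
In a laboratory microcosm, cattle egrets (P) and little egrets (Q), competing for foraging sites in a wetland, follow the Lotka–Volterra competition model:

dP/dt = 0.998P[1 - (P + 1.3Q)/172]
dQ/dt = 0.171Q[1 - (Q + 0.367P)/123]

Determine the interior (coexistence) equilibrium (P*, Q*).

P* ≈ 23.1, Q* ≈ 115

Setting both brackets to zero gives the nullclines P + 1.3Q = 172 and 0.367P + Q = 123.
Substituting Q = 123 - 0.367P into the first: P(1 - 1.3·0.367) = 172 - 1.3·123.
So P* = 12.1/0.523 = 23.1, and then Q* = 123 - 0.367·23.1 = 115.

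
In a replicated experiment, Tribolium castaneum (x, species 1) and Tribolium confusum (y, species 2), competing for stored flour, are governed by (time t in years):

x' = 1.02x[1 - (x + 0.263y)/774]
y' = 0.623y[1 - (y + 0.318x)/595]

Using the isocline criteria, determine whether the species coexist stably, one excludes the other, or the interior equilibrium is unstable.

stable coexistence

Compare the nullcline intercepts: K1/α12 = 774/0.263 = 2940 > K2 = 595; K2/α21 = 595/0.318 = 1870 > K1 = 774.
Since both inequalities hold, each species can invade when rare, so the interior equilibrium is stable.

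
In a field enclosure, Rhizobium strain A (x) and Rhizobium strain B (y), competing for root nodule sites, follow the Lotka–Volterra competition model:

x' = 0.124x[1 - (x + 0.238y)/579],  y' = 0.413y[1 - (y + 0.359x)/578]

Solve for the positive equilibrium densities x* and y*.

x* ≈ 483, y* ≈ 405

Setting both brackets to zero gives the nullclines x + 0.238y = 579 and 0.359x + y = 578.
Substituting y = 578 - 0.359x into the first: x(1 - 0.238·0.359) = 579 - 0.238·578.
So x* = 441/0.915 = 483, and then y* = 578 - 0.359·483 = 405.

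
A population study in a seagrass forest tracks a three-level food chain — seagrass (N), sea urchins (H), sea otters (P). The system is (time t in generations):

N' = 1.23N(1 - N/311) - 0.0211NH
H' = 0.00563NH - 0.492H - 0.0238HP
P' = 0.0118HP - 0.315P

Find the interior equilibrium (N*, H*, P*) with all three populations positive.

N* ≈ 169, H* ≈ 26.7, P* ≈ 19.2

From dP/dt = 0: 0.0118H* = 0.315, so H* = 26.7.
From dN/dt = 0: 1.23(1 - N*/311) = 0.0211·26.7, giving N* = 311·(1 - 0.458) = 169.
From dH/dt = 0: 0.00563·169 - 0.492 = 0.0238P*, so P* = 0.457/0.0238 = 19.2.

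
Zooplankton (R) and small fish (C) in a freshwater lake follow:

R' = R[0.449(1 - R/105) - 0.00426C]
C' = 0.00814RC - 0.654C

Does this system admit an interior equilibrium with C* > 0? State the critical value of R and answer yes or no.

Threshold R = 80.3; K > 80.3, so yes, the predator persists.

The predator equation gives dC/dt > 0 only when R > 0.654/0.00814 = 80.3.
Without the predator, R → K = 105. Since 105 > 80.3, the predator can invade and persist.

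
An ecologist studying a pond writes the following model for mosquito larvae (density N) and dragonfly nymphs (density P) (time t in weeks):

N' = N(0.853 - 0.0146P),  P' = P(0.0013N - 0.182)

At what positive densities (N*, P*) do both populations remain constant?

N* ≈ 140, P* ≈ 58.4

Set dP/dt = 0 with P > 0: 0.0013N - 0.182 = 0, so N* = 0.182/0.0013 = 140.
Set dN/dt = 0 with N > 0: 0.853 - 0.0146P = 0, so P* = 0.853/0.0146 = 58.4.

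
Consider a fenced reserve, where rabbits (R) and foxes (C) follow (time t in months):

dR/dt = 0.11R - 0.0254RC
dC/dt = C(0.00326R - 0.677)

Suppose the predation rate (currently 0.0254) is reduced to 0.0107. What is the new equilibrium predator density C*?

At the interior fixed point, setting dR/dt = 0 with R > 0 fixes C* = (prey growth rate)/(RC coefficient) — independent of the other coefficients.
With the change, C* = 0.11/0.0107 = 10.3; it rises from 4.33.

C* ≈ 10.3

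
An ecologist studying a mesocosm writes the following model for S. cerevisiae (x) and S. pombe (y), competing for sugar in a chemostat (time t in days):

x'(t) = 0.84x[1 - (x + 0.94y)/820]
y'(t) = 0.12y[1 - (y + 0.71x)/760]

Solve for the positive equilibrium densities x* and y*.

Setting both brackets to zero gives the nullclines x + 0.94y = 820 and 0.71x + y = 760.
Substituting y = 760 - 0.71x into the first: x(1 - 0.94·0.71) = 820 - 0.94·760.
So x* = 106/0.333 = 317, and then y* = 760 - 0.71·317 = 535.

x* ≈ 317, y* ≈ 535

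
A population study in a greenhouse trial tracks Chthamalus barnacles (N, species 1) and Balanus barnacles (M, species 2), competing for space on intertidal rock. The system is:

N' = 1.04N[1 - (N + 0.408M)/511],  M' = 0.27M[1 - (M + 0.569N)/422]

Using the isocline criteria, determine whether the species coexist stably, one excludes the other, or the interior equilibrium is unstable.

stable coexistence

Compare the nullcline intercepts: K1/α12 = 511/0.408 = 1250 > K2 = 422; K2/α21 = 422/0.569 = 742 > K1 = 511.
Since both inequalities hold, each species can invade when rare, so the interior equilibrium is stable.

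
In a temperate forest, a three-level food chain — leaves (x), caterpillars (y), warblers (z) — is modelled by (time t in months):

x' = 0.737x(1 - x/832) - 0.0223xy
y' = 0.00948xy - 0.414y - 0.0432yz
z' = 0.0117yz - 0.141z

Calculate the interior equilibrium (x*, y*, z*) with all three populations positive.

From dz/dt = 0: 0.0117y* = 0.141, so y* = 12.1.
From dx/dt = 0: 0.737(1 - x*/832) = 0.0223·12.1, giving x* = 832·(1 - 0.365) = 529.
From dy/dt = 0: 0.00948·529 - 0.414 = 0.0432z*, so z* = 4.6/0.0432 = 106.

x* ≈ 529, y* ≈ 12.1, z* ≈ 106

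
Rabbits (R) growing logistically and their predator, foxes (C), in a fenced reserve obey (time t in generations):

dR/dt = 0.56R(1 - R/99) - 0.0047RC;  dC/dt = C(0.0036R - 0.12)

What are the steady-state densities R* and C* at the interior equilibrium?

R* ≈ 33.3, C* ≈ 79

From dC/dt = 0 with C > 0: 0.0036R* = 0.12, so R* = 33.3.
Substitute into dR/dt = 0: 0.56(1 - 33.3/99) = 0.0047C*.
The bracket is 0.663, giving C* = 0.371/0.0047 = 79.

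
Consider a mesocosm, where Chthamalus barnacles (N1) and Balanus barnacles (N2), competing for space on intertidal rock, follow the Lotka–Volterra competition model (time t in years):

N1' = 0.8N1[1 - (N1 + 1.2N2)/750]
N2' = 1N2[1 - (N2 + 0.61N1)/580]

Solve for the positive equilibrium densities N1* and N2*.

N1* ≈ 201, N2* ≈ 457

Setting both brackets to zero gives the nullclines N1 + 1.2N2 = 750 and 0.61N1 + N2 = 580.
Substituting N2 = 580 - 0.61N1 into the first: N1(1 - 1.2·0.61) = 750 - 1.2·580.
So N1* = 54/0.268 = 201, and then N2* = 580 - 0.61·201 = 457.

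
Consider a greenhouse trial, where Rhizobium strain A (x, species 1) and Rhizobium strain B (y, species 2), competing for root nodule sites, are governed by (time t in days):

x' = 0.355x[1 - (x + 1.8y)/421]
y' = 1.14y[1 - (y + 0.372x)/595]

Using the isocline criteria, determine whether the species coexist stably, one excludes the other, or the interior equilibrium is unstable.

species 2 excludes species 1

Compare the nullcline intercepts: K1/α12 = 421/1.8 = 234 < K2 = 595; K2/α21 = 595/0.372 = 1600 > K1 = 421.
Since the inequalities point opposite ways, species 2 can invade but species 1 cannot.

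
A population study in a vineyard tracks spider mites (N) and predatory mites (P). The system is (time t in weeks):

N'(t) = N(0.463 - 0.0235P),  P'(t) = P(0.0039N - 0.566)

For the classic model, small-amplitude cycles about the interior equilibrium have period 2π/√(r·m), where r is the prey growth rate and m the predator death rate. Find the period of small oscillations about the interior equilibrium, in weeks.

Here r = 0.463 and m = 0.566, so r·m = 0.262.
ω = √0.262 = 0.512 per week, hence T = 2π/ω ≈ 12.3 weeks.

T ≈ 12.3 weeks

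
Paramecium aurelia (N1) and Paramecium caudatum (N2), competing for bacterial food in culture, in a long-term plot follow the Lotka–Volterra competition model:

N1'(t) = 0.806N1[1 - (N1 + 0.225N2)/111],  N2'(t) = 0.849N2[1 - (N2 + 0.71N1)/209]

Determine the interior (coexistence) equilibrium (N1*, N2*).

Setting both brackets to zero gives the nullclines N1 + 0.225N2 = 111 and 0.71N1 + N2 = 209.
Substituting N2 = 209 - 0.71N1 into the first: N1(1 - 0.225·0.71) = 111 - 0.225·209.
So N1* = 64/0.84 = 76.1, and then N2* = 209 - 0.71·76.1 = 155.

N1* ≈ 76.1, N2* ≈ 155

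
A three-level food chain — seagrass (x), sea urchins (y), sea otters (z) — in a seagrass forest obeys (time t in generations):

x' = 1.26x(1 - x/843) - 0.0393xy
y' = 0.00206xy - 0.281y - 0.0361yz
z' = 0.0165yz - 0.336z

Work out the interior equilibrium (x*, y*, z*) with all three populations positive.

x* ≈ 308, y* ≈ 20.4, z* ≈ 9.77

From dz/dt = 0: 0.0165y* = 0.336, so y* = 20.4.
From dx/dt = 0: 1.26(1 - x*/843) = 0.0393·20.4, giving x* = 843·(1 - 0.635) = 308.
From dy/dt = 0: 0.00206·308 - 0.281 = 0.0361z*, so z* = 0.353/0.0361 = 9.77.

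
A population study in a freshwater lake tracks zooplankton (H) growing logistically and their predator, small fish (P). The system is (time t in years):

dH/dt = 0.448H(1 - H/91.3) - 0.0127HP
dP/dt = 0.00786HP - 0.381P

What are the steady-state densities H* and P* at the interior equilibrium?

H* ≈ 48.5, P* ≈ 16.5

From dP/dt = 0 with P > 0: 0.00786H* = 0.381, so H* = 48.5.
Substitute into dH/dt = 0: 0.448(1 - 48.5/91.3) = 0.0127P*.
The bracket is 0.469, giving P* = 0.21/0.0127 = 16.5.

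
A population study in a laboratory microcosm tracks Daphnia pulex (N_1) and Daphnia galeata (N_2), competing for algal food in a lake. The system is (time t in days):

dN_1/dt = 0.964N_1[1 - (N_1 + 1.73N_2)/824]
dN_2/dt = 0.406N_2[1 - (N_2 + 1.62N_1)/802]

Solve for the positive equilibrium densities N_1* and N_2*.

N_1* ≈ 313, N_2* ≈ 296

Setting both brackets to zero gives the nullclines N_1 + 1.73N_2 = 824 and 1.62N_1 + N_2 = 802.
Substituting N_2 = 802 - 1.62N_1 into the first: N_1(1 - 1.73·1.62) = 824 - 1.73·802.
So N_1* = -563/-1.8 = 313, and then N_2* = 802 - 1.62·313 = 296.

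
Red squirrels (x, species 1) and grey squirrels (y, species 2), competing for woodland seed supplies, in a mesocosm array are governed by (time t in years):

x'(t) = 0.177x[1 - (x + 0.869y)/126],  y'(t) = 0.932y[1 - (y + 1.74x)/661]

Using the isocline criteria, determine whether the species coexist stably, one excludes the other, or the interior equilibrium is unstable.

Compare the nullcline intercepts: K1/α12 = 126/0.869 = 145 < K2 = 661; K2/α21 = 661/1.74 = 380 > K1 = 126.
Since the inequalities point opposite ways, species 2 can invade but species 1 cannot.

species 2 excludes species 1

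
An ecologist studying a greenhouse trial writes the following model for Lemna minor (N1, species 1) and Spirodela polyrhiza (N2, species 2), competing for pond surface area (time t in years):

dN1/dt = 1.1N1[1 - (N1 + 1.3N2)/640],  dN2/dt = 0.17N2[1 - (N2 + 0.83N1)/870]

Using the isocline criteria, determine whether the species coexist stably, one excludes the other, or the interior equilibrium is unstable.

Compare the nullcline intercepts: K1/α12 = 640/1.3 = 492 < K2 = 870; K2/α21 = 870/0.83 = 1050 > K1 = 640.
Since the inequalities point opposite ways, species 2 can invade but species 1 cannot.

species 2 excludes species 1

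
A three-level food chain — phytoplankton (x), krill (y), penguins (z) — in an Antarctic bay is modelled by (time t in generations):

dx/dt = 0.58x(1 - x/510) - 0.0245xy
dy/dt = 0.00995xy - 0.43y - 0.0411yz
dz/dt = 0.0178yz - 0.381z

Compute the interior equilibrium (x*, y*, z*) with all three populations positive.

From dz/dt = 0: 0.0178y* = 0.381, so y* = 21.4.
From dx/dt = 0: 0.58(1 - x*/510) = 0.0245·21.4, giving x* = 510·(1 - 0.904) = 48.9.
From dy/dt = 0: 0.00995·48.9 - 0.43 = 0.0411z*, so z* = 0.0564/0.0411 = 1.37.

x* ≈ 48.9, y* ≈ 21.4, z* ≈ 1.37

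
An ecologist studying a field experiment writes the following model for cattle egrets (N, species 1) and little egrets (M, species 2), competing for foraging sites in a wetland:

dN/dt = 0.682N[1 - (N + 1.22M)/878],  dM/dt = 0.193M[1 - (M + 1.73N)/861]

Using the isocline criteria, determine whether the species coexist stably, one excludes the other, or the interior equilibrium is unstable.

Compare the nullcline intercepts: K1/α12 = 878/1.22 = 720 < K2 = 861; K2/α21 = 861/1.73 = 498 < K1 = 878.
Since both are reversed, neither can invade when rare; the interior point is a saddle.

unstable coexistence (outcome depends on initial conditions)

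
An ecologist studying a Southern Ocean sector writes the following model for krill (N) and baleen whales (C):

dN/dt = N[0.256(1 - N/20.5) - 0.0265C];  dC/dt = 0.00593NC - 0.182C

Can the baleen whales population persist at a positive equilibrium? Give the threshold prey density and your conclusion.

Threshold N = 30.7; K < 30.7, so no, the predator goes extinct.

The predator equation gives dC/dt > 0 only when N > 0.182/0.00593 = 30.7.
Without the predator, N → K = 20.5. Since 20.5 < 30.7, the predator cannot invade.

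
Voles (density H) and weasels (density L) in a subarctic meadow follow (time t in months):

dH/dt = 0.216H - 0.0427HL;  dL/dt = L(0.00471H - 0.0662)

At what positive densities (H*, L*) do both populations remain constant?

Set dL/dt = 0 with L > 0: 0.00471H - 0.0662 = 0, so H* = 0.0662/0.00471 = 14.1.
Set dH/dt = 0 with H > 0: 0.216 - 0.0427L = 0, so L* = 0.216/0.0427 = 5.06.

H* ≈ 14.1, L* ≈ 5.06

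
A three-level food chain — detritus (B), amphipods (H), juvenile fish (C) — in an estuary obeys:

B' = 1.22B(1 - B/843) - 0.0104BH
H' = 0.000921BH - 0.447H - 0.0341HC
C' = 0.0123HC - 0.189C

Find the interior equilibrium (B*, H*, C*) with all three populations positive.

From dC/dt = 0: 0.0123H* = 0.189, so H* = 15.4.
From dB/dt = 0: 1.22(1 - B*/843) = 0.0104·15.4, giving B* = 843·(1 - 0.131) = 733.
From dH/dt = 0: 0.000921·733 - 0.447 = 0.0341C*, so C* = 0.228/0.0341 = 6.68.

B* ≈ 733, H* ≈ 15.4, C* ≈ 6.68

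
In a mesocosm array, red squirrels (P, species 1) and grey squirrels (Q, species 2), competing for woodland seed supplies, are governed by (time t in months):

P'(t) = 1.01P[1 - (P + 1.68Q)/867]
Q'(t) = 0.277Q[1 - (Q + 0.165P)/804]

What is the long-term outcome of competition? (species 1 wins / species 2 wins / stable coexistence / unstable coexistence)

species 2 excludes species 1

Compare the nullcline intercepts: K1/α12 = 867/1.68 = 516 < K2 = 804; K2/α21 = 804/0.165 = 4870 > K1 = 867.
Since the inequalities point opposite ways, species 2 can invade but species 1 cannot.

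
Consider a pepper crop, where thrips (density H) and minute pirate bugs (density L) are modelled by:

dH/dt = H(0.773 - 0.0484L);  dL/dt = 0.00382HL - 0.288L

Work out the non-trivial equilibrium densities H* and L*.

H* ≈ 75.4, L* ≈ 16

Set dL/dt = 0 with L > 0: 0.00382H - 0.288 = 0, so H* = 0.288/0.00382 = 75.4.
Set dH/dt = 0 with H > 0: 0.773 - 0.0484L = 0, so L* = 0.773/0.0484 = 16.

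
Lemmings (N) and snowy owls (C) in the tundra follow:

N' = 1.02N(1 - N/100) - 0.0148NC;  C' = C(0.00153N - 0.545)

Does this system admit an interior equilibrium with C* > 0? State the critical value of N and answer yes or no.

Threshold N = 356; K < 356, so no, the predator goes extinct.

The predator equation gives dC/dt > 0 only when N > 0.545/0.00153 = 356.
Without the predator, N → K = 100. Since 100 < 356, the predator cannot invade.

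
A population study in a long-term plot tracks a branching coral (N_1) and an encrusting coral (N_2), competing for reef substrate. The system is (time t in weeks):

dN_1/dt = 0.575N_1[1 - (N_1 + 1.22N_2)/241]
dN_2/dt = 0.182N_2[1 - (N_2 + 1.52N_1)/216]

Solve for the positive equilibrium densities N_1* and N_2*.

Setting both brackets to zero gives the nullclines N_1 + 1.22N_2 = 241 and 1.52N_1 + N_2 = 216.
Substituting N_2 = 216 - 1.52N_1 into the first: N_1(1 - 1.22·1.52) = 241 - 1.22·216.
So N_1* = -22.5/-0.854 = 26.4, and then N_2* = 216 - 1.52·26.4 = 176.

N_1* ≈ 26.4, N_2* ≈ 176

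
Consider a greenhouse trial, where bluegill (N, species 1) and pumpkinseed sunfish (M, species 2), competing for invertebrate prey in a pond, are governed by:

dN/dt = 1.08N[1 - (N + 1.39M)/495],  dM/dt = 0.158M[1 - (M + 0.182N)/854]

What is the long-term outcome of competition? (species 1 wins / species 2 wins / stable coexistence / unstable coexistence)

Compare the nullcline intercepts: K1/α12 = 495/1.39 = 356 < K2 = 854; K2/α21 = 854/0.182 = 4690 > K1 = 495.
Since the inequalities point opposite ways, species 2 can invade but species 1 cannot.

species 2 excludes species 1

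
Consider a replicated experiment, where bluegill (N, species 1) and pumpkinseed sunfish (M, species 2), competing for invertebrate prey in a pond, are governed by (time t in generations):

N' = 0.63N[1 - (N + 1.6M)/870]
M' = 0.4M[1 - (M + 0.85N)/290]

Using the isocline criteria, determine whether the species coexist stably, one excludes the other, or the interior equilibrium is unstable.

species 1 excludes species 2

Compare the nullcline intercepts: K1/α12 = 870/1.6 = 544 > K2 = 290; K2/α21 = 290/0.85 = 341 < K1 = 870.
Since the inequalities point opposite ways, species 1 can invade but species 2 cannot.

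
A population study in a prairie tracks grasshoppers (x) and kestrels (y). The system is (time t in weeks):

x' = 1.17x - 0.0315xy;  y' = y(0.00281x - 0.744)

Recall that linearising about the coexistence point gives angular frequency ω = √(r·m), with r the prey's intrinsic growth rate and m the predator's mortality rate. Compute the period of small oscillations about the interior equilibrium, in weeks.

Here r = 1.17 and m = 0.744, so r·m = 0.87.
ω = √0.87 = 0.933 per week, hence T = 2π/ω ≈ 6.73 weeks.

T ≈ 6.73 weeks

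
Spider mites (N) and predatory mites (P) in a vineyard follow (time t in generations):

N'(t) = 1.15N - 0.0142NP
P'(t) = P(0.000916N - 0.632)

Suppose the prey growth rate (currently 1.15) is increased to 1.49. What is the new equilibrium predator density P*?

At the interior fixed point, setting dN/dt = 0 with N > 0 fixes P* = (prey growth rate)/(NP coefficient) — independent of the other coefficients.
With the change, P* = 1.49/0.0142 = 105; it rises from 81.

P* ≈ 105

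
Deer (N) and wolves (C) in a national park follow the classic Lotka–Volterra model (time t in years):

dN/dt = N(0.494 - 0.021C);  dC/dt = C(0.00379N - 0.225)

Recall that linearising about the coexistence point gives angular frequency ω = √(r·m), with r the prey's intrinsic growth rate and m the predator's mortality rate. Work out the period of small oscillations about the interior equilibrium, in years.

T ≈ 18.8 years

Here r = 0.494 and m = 0.225, so r·m = 0.111.
ω = √0.111 = 0.333 per year, hence T = 2π/ω ≈ 18.8 years.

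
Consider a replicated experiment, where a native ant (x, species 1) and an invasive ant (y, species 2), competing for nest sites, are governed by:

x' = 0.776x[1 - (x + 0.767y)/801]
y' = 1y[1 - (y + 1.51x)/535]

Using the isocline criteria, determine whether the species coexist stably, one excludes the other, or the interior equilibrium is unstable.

species 1 excludes species 2

Compare the nullcline intercepts: K1/α12 = 801/0.767 = 1040 > K2 = 535; K2/α21 = 535/1.51 = 354 < K1 = 801.
Since the inequalities point opposite ways, species 1 can invade but species 2 cannot.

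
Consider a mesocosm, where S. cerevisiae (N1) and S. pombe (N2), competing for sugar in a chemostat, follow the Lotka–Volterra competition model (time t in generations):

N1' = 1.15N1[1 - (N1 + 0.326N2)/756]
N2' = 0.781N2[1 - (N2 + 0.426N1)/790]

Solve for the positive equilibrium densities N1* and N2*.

N1* ≈ 579, N2* ≈ 543

Setting both brackets to zero gives the nullclines N1 + 0.326N2 = 756 and 0.426N1 + N2 = 790.
Substituting N2 = 790 - 0.426N1 into the first: N1(1 - 0.326·0.426) = 756 - 0.326·790.
So N1* = 498/0.861 = 579, and then N2* = 790 - 0.426·579 = 543.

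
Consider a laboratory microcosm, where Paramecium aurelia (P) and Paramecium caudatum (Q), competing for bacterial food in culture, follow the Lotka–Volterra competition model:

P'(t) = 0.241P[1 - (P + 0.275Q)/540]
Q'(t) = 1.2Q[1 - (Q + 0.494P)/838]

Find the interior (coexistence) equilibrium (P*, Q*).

P* ≈ 358, Q* ≈ 661

Setting both brackets to zero gives the nullclines P + 0.275Q = 540 and 0.494P + Q = 838.
Substituting Q = 838 - 0.494P into the first: P(1 - 0.275·0.494) = 540 - 0.275·838.
So P* = 310/0.864 = 358, and then Q* = 838 - 0.494·358 = 661.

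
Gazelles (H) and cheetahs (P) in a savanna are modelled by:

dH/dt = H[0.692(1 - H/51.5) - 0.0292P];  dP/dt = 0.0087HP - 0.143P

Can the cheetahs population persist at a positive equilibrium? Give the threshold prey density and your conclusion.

Threshold H = 16.4; K > 16.4, so yes, the predator persists.

The predator equation gives dP/dt > 0 only when H > 0.143/0.0087 = 16.4.
Without the predator, H → K = 51.5. Since 51.5 > 16.4, the predator can invade and persist.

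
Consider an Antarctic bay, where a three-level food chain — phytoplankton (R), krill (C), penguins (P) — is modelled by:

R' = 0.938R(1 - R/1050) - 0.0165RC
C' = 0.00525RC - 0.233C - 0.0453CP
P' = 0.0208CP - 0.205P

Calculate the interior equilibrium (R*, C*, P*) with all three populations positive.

R* ≈ 868, C* ≈ 9.86, P* ≈ 95.4

From dP/dt = 0: 0.0208C* = 0.205, so C* = 9.86.
From dR/dt = 0: 0.938(1 - R*/1050) = 0.0165·9.86, giving R* = 1050·(1 - 0.173) = 868.
From dC/dt = 0: 0.00525·868 - 0.233 = 0.0453P*, so P* = 4.32/0.0453 = 95.4.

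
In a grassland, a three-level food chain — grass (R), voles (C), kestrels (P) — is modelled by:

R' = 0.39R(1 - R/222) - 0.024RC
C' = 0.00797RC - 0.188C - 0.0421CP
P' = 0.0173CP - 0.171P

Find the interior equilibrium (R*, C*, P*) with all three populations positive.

From dP/dt = 0: 0.0173C* = 0.171, so C* = 9.88.
From dR/dt = 0: 0.39(1 - R*/222) = 0.024·9.88, giving R* = 222·(1 - 0.608) = 87.
From dC/dt = 0: 0.00797·87 - 0.188 = 0.0421P*, so P* = 0.505/0.0421 = 12.

R* ≈ 87, C* ≈ 9.88, P* ≈ 12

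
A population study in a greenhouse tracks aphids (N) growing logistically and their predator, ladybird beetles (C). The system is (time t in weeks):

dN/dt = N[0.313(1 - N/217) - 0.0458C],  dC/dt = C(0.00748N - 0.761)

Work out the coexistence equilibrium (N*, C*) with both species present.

N* ≈ 102, C* ≈ 3.63

From dC/dt = 0 with C > 0: 0.00748N* = 0.761, so N* = 102.
Substitute into dN/dt = 0: 0.313(1 - 102/217) = 0.0458C*.
The bracket is 0.531, giving C* = 0.166/0.0458 = 3.63.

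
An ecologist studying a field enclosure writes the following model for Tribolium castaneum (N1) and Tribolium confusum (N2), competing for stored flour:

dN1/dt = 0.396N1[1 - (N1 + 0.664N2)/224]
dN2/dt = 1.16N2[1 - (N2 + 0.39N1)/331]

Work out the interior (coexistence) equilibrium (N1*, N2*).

N1* ≈ 5.69, N2* ≈ 329

Setting both brackets to zero gives the nullclines N1 + 0.664N2 = 224 and 0.39N1 + N2 = 331.
Substituting N2 = 331 - 0.39N1 into the first: N1(1 - 0.664·0.39) = 224 - 0.664·331.
So N1* = 4.22/0.741 = 5.69, and then N2* = 331 - 0.39·5.69 = 329.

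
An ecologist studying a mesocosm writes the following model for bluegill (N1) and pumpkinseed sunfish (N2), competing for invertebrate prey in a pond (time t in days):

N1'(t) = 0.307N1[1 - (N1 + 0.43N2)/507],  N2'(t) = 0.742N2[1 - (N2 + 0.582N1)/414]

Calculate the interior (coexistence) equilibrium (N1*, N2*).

Setting both brackets to zero gives the nullclines N1 + 0.43N2 = 507 and 0.582N1 + N2 = 414.
Substituting N2 = 414 - 0.582N1 into the first: N1(1 - 0.43·0.582) = 507 - 0.43·414.
So N1* = 329/0.75 = 439, and then N2* = 414 - 0.582·439 = 159.

N1* ≈ 439, N2* ≈ 159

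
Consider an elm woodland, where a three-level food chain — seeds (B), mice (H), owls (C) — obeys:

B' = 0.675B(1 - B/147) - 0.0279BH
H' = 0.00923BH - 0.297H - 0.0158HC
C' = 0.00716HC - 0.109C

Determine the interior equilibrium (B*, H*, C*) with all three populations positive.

From dC/dt = 0: 0.00716H* = 0.109, so H* = 15.2.
From dB/dt = 0: 0.675(1 - B*/147) = 0.0279·15.2, giving B* = 147·(1 - 0.629) = 54.5.
From dH/dt = 0: 0.00923·54.5 - 0.297 = 0.0158C*, so C* = 0.206/0.0158 = 13.

B* ≈ 54.5, H* ≈ 15.2, C* ≈ 13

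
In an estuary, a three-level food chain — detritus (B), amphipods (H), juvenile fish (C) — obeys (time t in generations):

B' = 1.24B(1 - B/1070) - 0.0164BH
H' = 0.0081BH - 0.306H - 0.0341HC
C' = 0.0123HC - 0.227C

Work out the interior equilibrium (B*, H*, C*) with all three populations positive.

B* ≈ 809, H* ≈ 18.5, C* ≈ 183

From dC/dt = 0: 0.0123H* = 0.227, so H* = 18.5.
From dB/dt = 0: 1.24(1 - B*/1070) = 0.0164·18.5, giving B* = 1070·(1 - 0.244) = 809.
From dH/dt = 0: 0.0081·809 - 0.306 = 0.0341C*, so C* = 6.25/0.0341 = 183.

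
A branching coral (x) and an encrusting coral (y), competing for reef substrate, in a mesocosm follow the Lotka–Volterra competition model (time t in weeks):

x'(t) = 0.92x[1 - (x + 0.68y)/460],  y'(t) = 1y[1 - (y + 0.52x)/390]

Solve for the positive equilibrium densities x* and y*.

Setting both brackets to zero gives the nullclines x + 0.68y = 460 and 0.52x + y = 390.
Substituting y = 390 - 0.52x into the first: x(1 - 0.68·0.52) = 460 - 0.68·390.
So x* = 195/0.646 = 301, and then y* = 390 - 0.52·301 = 233.

x* ≈ 301, y* ≈ 233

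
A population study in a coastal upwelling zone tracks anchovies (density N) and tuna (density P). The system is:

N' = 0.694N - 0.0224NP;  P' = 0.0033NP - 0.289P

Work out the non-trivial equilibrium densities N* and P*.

Set dP/dt = 0 with P > 0: 0.0033N - 0.289 = 0, so N* = 0.289/0.0033 = 87.6.
Set dN/dt = 0 with N > 0: 0.694 - 0.0224P = 0, so P* = 0.694/0.0224 = 31.

N* ≈ 87.6, P* ≈ 31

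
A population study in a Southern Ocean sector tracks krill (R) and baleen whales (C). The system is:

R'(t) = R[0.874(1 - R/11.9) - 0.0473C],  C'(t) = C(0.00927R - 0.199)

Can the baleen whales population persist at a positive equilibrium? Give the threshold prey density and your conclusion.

The predator equation gives dC/dt > 0 only when R > 0.199/0.00927 = 21.5.
Without the predator, R → K = 11.9. Since 11.9 < 21.5, the predator cannot invade.

Threshold R = 21.5; K < 21.5, so no, the predator goes extinct.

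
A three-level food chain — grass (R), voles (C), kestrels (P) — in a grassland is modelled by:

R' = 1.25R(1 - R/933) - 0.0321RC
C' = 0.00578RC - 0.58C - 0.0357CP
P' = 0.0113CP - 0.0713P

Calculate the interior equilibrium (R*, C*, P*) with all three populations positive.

R* ≈ 782, C* ≈ 6.31, P* ≈ 110

From dP/dt = 0: 0.0113C* = 0.0713, so C* = 6.31.
From dR/dt = 0: 1.25(1 - R*/933) = 0.0321·6.31, giving R* = 933·(1 - 0.162) = 782.
From dC/dt = 0: 0.00578·782 - 0.58 = 0.0357P*, so P* = 3.94/0.0357 = 110.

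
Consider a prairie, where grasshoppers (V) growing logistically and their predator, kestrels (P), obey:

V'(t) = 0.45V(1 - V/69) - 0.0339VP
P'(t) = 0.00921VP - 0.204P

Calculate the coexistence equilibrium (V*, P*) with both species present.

From dP/dt = 0 with P > 0: 0.00921V* = 0.204, so V* = 22.1.
Substitute into dV/dt = 0: 0.45(1 - 22.1/69) = 0.0339P*.
The bracket is 0.679, giving P* = 0.306/0.0339 = 9.01.

V* ≈ 22.1, P* ≈ 9.01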